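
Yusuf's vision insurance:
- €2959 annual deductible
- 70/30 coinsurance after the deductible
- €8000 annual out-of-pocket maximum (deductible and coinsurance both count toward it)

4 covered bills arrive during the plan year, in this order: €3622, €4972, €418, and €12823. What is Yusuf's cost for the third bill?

Claim 1 — €3622: €2959 to deductible, leaving €663; 30% of €663 = €198.90. Cost to member: €3157.90. OOP to date €3157.90.
Claim 2 — €4972: deductible met; 30% of €4972 = €1491.60. Cost to member: €1491.60. OOP to date €4649.50.
Claim 3 — €418: 30% coinsurance on €418 = €125.40. Cost to member: €125.40. OOP to date €4774.90.

€125.40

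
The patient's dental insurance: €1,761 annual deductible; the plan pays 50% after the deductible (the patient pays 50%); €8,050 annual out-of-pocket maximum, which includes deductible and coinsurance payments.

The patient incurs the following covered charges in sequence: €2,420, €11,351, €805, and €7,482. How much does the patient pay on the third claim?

#1 (€2,420): €1,761 to deductible, leaving €659; patient's 50% is €329.50. Patient pays €2,090.50; OOP now €2,090.50.
#2 (€11,351): deductible already satisfied, so patient's share is 50% × €11,351 = €5,675.50. Patient owes €5,675.50 (running OOP €7,766).
#3 (€805): deductible met; 50% of €805 = €402.50. That would push OOP to €8,168.50, over the €8,050 cap, so patient pays €8,050 − €7,766 = €284.

€284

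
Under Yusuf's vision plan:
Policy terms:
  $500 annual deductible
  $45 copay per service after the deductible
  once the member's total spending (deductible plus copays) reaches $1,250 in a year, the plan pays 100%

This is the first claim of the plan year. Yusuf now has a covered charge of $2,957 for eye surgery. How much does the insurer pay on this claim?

Nothing has been paid toward the $500 deductible, so the first $500 of this charge is applied there.
The remaining $2,457 (= $2,957 − $500) moves to the copay.
Copay on this service: $45.
That puts the member's cost at $500 + $45 = $545 before any cap.
Total out-of-pocket so far would be $0 + $545 = $545, below the $1,250 cap — no reduction.
The insurer covers the remainder: $2,957 − $545 = $2,412.

$2,412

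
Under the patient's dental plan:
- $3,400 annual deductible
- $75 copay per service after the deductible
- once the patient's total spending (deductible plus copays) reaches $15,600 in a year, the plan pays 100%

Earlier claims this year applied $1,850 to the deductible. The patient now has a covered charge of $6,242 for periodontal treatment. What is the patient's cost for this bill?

$1,850 of the $3,400 deductible is already met, leaving $1,550.
The remaining $4,692 (= $6,242 − $1,550) moves to the copay.
Copay on this service: $75.
So the patient owes $1,550 + $75 = $1,625 before any cap.
Cumulative spending $1,850 + $1,625 = $3,475 stays under the $15,600 maximum.

$1,625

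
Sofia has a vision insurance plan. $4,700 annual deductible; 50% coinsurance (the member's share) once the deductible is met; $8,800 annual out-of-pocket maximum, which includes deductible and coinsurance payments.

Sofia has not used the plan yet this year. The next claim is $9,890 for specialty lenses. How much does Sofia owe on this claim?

$7,295

Deductible not yet touched, so the first $4,700 of the bill goes to the deductible.
The remaining $5,190 (= $9,890 − $4,700) moves to coinsurance.
Member's 50% share of $5,190 is $2,595.
So the member owes $4,700 + $2,595 = $7,295 before any cap.
Total out-of-pocket so far would be $0 + $7,295 = $7,295, below the $8,800 cap — no reduction.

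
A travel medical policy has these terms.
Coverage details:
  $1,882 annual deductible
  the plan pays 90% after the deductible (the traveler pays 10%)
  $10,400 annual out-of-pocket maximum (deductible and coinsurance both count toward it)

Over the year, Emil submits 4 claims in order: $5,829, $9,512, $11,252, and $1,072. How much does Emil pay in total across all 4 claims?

Bill 1, $5,829: $1,882 to deductible, leaving $3,947; traveler's 10% is $394.70. Cost to traveler: $2,276.70. OOP to date $2,276.70.
Bill 2, $9,512: deductible met; 10% of $9,512 = $951.20. Traveler owes $951.20 (running OOP $3,227.90).
Bill 3, $11,252: deductible already satisfied, so traveler's share is 10% × $11,252 = $1,125.20. Traveler pays $1,125.20; OOP now $4,353.10.
Bill 4, $1,072: deductible met; 10% of $1,072 = $107.20. Traveler owes $107.20 (running OOP $4,460.30).
Total paid by the traveler: $2,276.70 + $951.20 + $1,125.20 + $107.20 = $4,460.30.

$4,460.30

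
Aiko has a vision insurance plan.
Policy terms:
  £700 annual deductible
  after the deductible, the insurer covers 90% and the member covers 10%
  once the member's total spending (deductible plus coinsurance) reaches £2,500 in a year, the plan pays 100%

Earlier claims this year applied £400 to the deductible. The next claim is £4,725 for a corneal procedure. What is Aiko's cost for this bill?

£742.50

Deductible still to meet: £700 − £400 = £300.
The remaining £4,425 (= £4,725 − £300) moves to coinsurance.
10% of £4,425 = £442.50 falls to the member.
Member responsibility before any cap: £300 + £442.50 = £742.50.
Total out-of-pocket so far would be £400 + £742.50 = £1,142.50, below the £2,500 cap — no reduction.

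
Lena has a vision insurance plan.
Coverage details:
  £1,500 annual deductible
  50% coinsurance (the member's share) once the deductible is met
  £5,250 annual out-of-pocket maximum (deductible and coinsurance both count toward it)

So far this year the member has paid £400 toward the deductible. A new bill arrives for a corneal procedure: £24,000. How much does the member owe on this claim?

£4,850

£400 of the £1,500 deductible is already met, leaving £1,100.
That leaves £24,000 − £1,100 = £22,900 for coinsurance.
Coinsurance: £22,900 × 50% = £11,450.
So the member owes £1,100 + £11,450 = £12,550 before any cap.
Adding £12,550 to the £400 already spent would give £12,950, which exceeds the £5,250 cap; the member pays just £5,250 − £400 = £4,850.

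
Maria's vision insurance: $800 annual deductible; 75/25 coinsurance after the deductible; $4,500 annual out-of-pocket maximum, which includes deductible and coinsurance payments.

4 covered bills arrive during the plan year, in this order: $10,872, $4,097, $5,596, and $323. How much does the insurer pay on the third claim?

Claim 1 ($10,872): deductible takes $800, $10,072 remains; 25% of $10,072 = $2,518. Member pays $3,318; OOP now $3,318. Plan pays $10,872 − $3,318 = $7,554.
Claim 2 ($4,097): 25% coinsurance on $4,097 = $1,024.25. Cost to member: $1,024.25. OOP to date $4,342.25. Plan pays $4,097 − $1,024.25 = $3,072.75.
Claim 3 ($5,596): 25% coinsurance on $5,596 = $1,399. OOP would hit $5,741.25 > $4,500, so the cap limits the member to $4,500 − $4,342.25 = $157.75. Plan pays $5,596 − $157.75 = $5,438.25.

$5,438.25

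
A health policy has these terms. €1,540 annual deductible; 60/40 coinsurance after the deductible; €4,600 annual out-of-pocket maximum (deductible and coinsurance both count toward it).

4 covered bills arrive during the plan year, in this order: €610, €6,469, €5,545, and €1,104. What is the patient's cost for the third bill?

€844.40

Claim 1 (€610): all of it applies to the deductible. Patient pays €610; OOP now €610.
Claim 2 (€6,469): €930 to deductible, leaving €5,539; patient's 40% is €2,215.60. Patient pays €3,145.60; OOP now €3,755.60.
Claim 3 (€5,545): deductible already satisfied, so patient's share is 40% × €5,545 = €2,218. OOP would hit €5,973.60 > €4,600, so the cap limits the patient to €4,600 − €3,755.60 = €844.40.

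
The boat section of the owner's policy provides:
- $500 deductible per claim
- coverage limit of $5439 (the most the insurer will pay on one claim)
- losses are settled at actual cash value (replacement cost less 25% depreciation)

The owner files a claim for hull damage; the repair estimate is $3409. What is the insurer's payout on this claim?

At 25% depreciation, ACV = $3409 − $852.25 = $2556.75.
Less the $500 deductible: $2556.75 − $500 = $2056.75.
That's under the $5439 cap, so the insurer reimburses the full $2056.75.

$2056.75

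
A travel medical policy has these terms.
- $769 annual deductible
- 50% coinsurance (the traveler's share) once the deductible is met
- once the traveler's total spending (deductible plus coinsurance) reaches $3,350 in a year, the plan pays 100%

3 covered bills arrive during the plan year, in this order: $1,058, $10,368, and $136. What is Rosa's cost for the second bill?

$2,436.50

Claim 1 ($1,058): deductible takes $769, $289 remains; coinsurance $289 × 50% = $144.50. Traveler pays $913.50; OOP now $913.50.
Claim 2 ($10,368): deductible met; 50% of $10,368 = $5,184. OOP would hit $6,097.50 > $3,350, so the cap limits the traveler to $3,350 − $913.50 = $2,436.50.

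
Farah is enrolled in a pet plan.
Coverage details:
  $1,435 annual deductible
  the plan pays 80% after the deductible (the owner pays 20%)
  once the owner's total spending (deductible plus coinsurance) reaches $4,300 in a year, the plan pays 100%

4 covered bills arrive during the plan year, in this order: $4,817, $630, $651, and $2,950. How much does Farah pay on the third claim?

Claim 1 — $4,817: $1,435 finishes the deductible; $3,382 goes to coinsurance; 20% of $3,382 = $676.40. Owner owes $2,111.40 (running OOP $2,111.40).
Claim 2 — $630: deductible already satisfied, so owner's share is 20% × $630 = $126. Cost to owner: $126. OOP to date $2,237.40.
Claim 3 — $651: deductible already satisfied, so owner's share is 20% × $651 = $130.20. Owner pays $130.20; OOP now $2,367.60.

$130.20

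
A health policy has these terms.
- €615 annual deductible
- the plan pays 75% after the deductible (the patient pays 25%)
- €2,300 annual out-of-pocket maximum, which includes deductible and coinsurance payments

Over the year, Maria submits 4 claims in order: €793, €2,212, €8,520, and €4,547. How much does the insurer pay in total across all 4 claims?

€13,772

Bill 1, €793: €615 finishes the deductible; €178 goes to coinsurance; coinsurance €178 × 25% = €44.50. Cost to patient: €659.50. OOP to date €659.50. Plan pays €793 − €659.50 = €133.50.
Bill 2, €2,212: deductible already satisfied, so patient's share is 25% × €2,212 = €553. Patient pays €553; OOP now €1,212.50. Insurer: €2,212 − €553 = €1,659.
Bill 3, €8,520: deductible met; 25% of €8,520 = €2,130. Adding that to €1,212.50 gives €3,342.50, past the €2,300 cap; patient pays only €2,300 − €1,212.50 = €1,087.50. Plan pays €8,520 − €1,087.50 = €7,432.50.
Bill 4, €4,547: deductible already satisfied, so patient's share is 25% × €4,547 = €1,136.75. That would push OOP to €3,436.75, over the €2,300 cap, so patient pays €2,300 − €2,300 = €0. Plan pays €4,547 − €0 = €4,547.
Insurer total: €133.50 + €1,659 + €7,432.50 + €4,547 = €13,772.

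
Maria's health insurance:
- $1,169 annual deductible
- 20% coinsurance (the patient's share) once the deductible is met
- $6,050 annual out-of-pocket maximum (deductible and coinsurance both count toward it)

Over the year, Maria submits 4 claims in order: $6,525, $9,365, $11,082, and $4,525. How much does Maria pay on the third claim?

$1,936.80

Claim 1 — $6,525: $1,169 finishes the deductible; $5,356 goes to coinsurance; coinsurance $5,356 × 20% = $1,071.20. Patient owes $2,240.20 (running OOP $2,240.20).
Claim 2 — $9,365: deductible met; 20% of $9,365 = $1,873. Cost to patient: $1,873. OOP to date $4,113.20.
Claim 3 — $11,082: 20% coinsurance on $11,082 = $2,216.40. That would push OOP to $6,329.60, over the $6,050 cap, so patient pays $6,050 − $4,113.20 = $1,936.80.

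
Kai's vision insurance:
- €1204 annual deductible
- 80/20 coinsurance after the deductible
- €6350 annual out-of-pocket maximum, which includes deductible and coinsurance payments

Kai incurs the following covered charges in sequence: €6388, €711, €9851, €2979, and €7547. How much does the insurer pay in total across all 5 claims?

Claim 1 — €6388: €1204 finishes the deductible; €5184 goes to coinsurance; coinsurance €5184 × 20% = €1036.80. Cost to member: €2240.80. OOP to date €2240.80. Plan pays €6388 − €2240.80 = €4147.20.
Claim 2 — €711: deductible met; 20% of €711 = €142.20. Cost to member: €142.20. OOP to date €2383. Insurer: €711 − €142.20 = €568.80.
Claim 3 — €9851: deductible already satisfied, so member's share is 20% × €9851 = €1970.20. Cost to member: €1970.20. OOP to date €4353.20. Insurer: €9851 − €1970.20 = €7880.80.
Claim 4 — €2979: deductible met; 20% of €2979 = €595.80. Cost to member: €595.80. OOP to date €4949. Insurer: €2979 − €595.80 = €2383.20.
Claim 5 — €7547: deductible already satisfied, so member's share is 20% × €7547 = €1509.40. OOP would hit €6458.40 > €6350, so the cap limits the member to €6350 − €4949 = €1401. Insurer: €7547 − €1401 = €6146.
Insurer total: €4147.20 + €568.80 + €7880.80 + €2383.20 + €6146 = €21126.

€21126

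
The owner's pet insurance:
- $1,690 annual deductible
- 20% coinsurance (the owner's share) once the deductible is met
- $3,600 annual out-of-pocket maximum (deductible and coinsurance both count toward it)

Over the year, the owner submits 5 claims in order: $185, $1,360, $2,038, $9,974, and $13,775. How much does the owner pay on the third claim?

$523.60

#1 ($185): all of it applies to the deductible. Owner owes $185 (running OOP $185).
#2 ($1,360): fully absorbed by the deductible. Cost to owner: $1,360. OOP to date $1,545.
#3 ($2,038): $145 finishes the deductible; $1,893 goes to coinsurance; owner's 20% is $378.60. Owner pays $523.60; OOP now $2,068.60.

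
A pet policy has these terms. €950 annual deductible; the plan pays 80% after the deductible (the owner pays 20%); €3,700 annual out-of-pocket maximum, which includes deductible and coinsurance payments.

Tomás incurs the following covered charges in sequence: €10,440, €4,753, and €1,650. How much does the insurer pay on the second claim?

€3,901

Bill 1, €10,440: deductible takes €950, €9,490 remains; 20% of €9,490 = €1,898. Cost to owner: €2,848. OOP to date €2,848. Plan pays €10,440 − €2,848 = €7,592.
Bill 2, €4,753: 20% coinsurance on €4,753 = €950.60. Adding that to €2,848 gives €3,798.60, past the €3,700 cap; owner pays only €3,700 − €2,848 = €852. Plan pays €4,753 − €852 = €3,901.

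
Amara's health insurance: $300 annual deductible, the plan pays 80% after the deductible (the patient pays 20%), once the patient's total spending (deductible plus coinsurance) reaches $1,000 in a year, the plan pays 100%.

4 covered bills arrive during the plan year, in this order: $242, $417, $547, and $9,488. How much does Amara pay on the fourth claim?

Bill 1, $242: fully absorbed by the deductible. Cost to patient: $242. OOP to date $242.
Bill 2, $417: $58 to deductible, leaving $359; coinsurance $359 × 20% = $71.80. Patient pays $129.80; OOP now $371.80.
Bill 3, $547: 20% coinsurance on $547 = $109.40. Cost to patient: $109.40. OOP to date $481.20.
Bill 4, $9,488: 20% coinsurance on $9,488 = $1,897.60. That would push OOP to $2,378.80, over the $1,000 cap, so patient pays $1,000 − $481.20 = $518.80.

$518.80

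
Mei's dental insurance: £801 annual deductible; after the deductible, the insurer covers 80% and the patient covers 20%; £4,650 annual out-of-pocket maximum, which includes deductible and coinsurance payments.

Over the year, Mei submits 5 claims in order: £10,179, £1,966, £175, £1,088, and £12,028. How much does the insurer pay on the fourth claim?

Bill 1, £10,179: deductible takes £801, £9,378 remains; patient's 20% is £1,875.60. Cost to patient: £2,676.60. OOP to date £2,676.60. Insurer: £10,179 − £2,676.60 = £7,502.40.
Bill 2, £1,966: 20% coinsurance on £1,966 = £393.20. Patient owes £393.20 (running OOP £3,069.80). Insurer: £1,966 − £393.20 = £1,572.80.
Bill 3, £175: 20% coinsurance on £175 = £35. Patient pays £35; OOP now £3,104.80. Plan pays £175 − £35 = £140.
Bill 4, £1,088: deductible already satisfied, so patient's share is 20% × £1,088 = £217.60. Cost to patient: £217.60. OOP to date £3,322.40. Insurer: £1,088 − £217.60 = £870.40.

£870.40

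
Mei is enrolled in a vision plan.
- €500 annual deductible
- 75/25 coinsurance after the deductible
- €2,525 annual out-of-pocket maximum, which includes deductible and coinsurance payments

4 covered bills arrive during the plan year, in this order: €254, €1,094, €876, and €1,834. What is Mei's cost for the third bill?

€219

Claim 1 (€254): all of it applies to the deductible. Member pays €254; OOP now €254.
Claim 2 (€1,094): €246 finishes the deductible; €848 goes to coinsurance; member's 25% is €212. Member owes €458 (running OOP €712).
Claim 3 (€876): deductible already satisfied, so member's share is 25% × €876 = €219. Cost to member: €219. OOP to date €931.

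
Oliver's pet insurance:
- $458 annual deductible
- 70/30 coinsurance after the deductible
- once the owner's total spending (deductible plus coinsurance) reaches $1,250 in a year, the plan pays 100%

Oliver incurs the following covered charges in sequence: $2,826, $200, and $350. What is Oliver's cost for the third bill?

$21.60

#1 ($2,826): $458 finishes the deductible; $2,368 goes to coinsurance; 30% of $2,368 = $710.40. Cost to owner: $1,168.40. OOP to date $1,168.40.
#2 ($200): deductible already satisfied, so owner's share is 30% × $200 = $60. Owner owes $60 (running OOP $1,228.40).
#3 ($350): 30% coinsurance on $350 = $105. Adding that to $1,228.40 gives $1,333.40, past the $1,250 cap; owner pays only $1,250 − $1,228.40 = $21.60.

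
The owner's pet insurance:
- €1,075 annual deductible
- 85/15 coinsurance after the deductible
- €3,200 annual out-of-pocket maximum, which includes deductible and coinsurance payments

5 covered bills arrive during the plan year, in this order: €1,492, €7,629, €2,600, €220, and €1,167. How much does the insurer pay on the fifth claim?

€991.95

#1 (€1,492): €1,075 to deductible, leaving €417; owner's 15% is €62.55. Owner owes €1,137.55 (running OOP €1,137.55). Plan pays €1,492 − €1,137.55 = €354.45.
#2 (€7,629): deductible met; 15% of €7,629 = €1,144.35. Owner owes €1,144.35 (running OOP €2,281.90). Plan pays €7,629 − €1,144.35 = €6,484.65.
#3 (€2,600): deductible met; 15% of €2,600 = €390. Owner pays €390; OOP now €2,671.90. Plan pays €2,600 − €390 = €2,210.
#4 (€220): deductible already satisfied, so owner's share is 15% × €220 = €33. Owner owes €33 (running OOP €2,704.90). Insurer: €220 − €33 = €187.
#5 (€1,167): deductible already satisfied, so owner's share is 15% × €1,167 = €175.05. Cost to owner: €175.05. OOP to date €2,879.95. Insurer: €1,167 − €175.05 = €991.95.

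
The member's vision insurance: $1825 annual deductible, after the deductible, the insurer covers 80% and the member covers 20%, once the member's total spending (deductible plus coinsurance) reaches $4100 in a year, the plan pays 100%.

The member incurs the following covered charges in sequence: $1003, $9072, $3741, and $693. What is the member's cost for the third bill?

$625

Claim 1 — $1003: fully absorbed by the deductible. Cost to member: $1003. OOP to date $1003.
Claim 2 — $9072: $822 finishes the deductible; $8250 goes to coinsurance; 20% of $8250 = $1650. Cost to member: $2472. OOP to date $3475.
Claim 3 — $3741: deductible met; 20% of $3741 = $748.20. Adding that to $3475 gives $4223.20, past the $4100 cap; member pays only $4100 − $3475 = $625.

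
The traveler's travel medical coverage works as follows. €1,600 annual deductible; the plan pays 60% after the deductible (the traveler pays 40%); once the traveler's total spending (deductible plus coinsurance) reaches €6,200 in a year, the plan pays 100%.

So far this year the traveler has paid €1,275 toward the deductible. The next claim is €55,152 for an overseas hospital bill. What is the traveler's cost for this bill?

€1,275 of the €1,600 deductible is already met, leaving €325.
That leaves €55,152 − €325 = €54,827 for coinsurance.
40% of €54,827 = €21,930.80 falls to the traveler.
Traveler responsibility before any cap: €325 + €21,930.80 = €22,255.80.
Year-to-date out-of-pocket would reach €1,275 + €22,255.80 = €23,530.80, above the €6,200 maximum, so the traveler pays only €6,200 − €1,275 = €4,925.

€4,925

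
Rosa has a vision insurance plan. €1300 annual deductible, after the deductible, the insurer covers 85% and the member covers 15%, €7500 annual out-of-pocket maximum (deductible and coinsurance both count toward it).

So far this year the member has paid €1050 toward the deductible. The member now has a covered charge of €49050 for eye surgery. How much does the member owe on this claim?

€1050 of the €1300 deductible is already met, leaving €250.
The remaining €48800 (= €49050 − €250) moves to coinsurance.
15% of €48800 = €7320 falls to the member.
Member responsibility before any cap: €250 + €7320 = €7570.
Adding €7570 to the €1050 already spent would give €8620, which exceeds the €7500 cap; the member pays just €7500 − €1050 = €6450.

€6450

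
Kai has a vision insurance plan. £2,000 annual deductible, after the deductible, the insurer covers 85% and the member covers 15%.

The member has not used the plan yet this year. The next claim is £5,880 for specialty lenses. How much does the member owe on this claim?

Deductible not yet touched, so the first £2,000 of the bill goes to the deductible.
The remaining £3,880 (= £5,880 − £2,000) moves to coinsurance.
15% of £3,880 = £582 falls to the member.
That puts the member's cost at £2,000 + £582 = £2,582.

£2,582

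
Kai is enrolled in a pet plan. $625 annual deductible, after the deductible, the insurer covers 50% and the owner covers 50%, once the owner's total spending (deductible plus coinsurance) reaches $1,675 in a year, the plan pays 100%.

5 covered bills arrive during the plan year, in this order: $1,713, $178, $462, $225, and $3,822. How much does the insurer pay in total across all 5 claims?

Claim 1 ($1,713): deductible takes $625, $1,088 remains; owner's 50% is $544. Owner owes $1,169 (running OOP $1,169). Insurer: $1,713 − $1,169 = $544.
Claim 2 ($178): 50% coinsurance on $178 = $89. Owner owes $89 (running OOP $1,258). Plan pays $178 − $89 = $89.
Claim 3 ($462): 50% coinsurance on $462 = $231. Owner owes $231 (running OOP $1,489). Insurer: $462 − $231 = $231.
Claim 4 ($225): deductible already satisfied, so owner's share is 50% × $225 = $112.50. Cost to owner: $112.50. OOP to date $1,601.50. Insurer: $225 − $112.50 = $112.50.
Claim 5 ($3,822): deductible met; 50% of $3,822 = $1,911. Adding that to $1,601.50 gives $3,512.50, past the $1,675 cap; owner pays only $1,675 − $1,601.50 = $73.50. Insurer: $3,822 − $73.50 = $3,748.50.
Insurer total = bills − owner's total = $6,400 − $1,675 = $4,725.

$4,725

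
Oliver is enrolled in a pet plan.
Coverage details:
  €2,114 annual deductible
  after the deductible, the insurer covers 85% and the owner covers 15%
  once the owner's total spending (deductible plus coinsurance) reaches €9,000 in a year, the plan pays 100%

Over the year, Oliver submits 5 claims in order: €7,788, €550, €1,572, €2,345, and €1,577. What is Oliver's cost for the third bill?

€235.80

Claim 1 (€7,788): deductible takes €2,114, €5,674 remains; owner's 15% is €851.10. Owner pays €2,965.10; OOP now €2,965.10.
Claim 2 (€550): deductible already satisfied, so owner's share is 15% × €550 = €82.50. Owner pays €82.50; OOP now €3,047.60.
Claim 3 (€1,572): 15% coinsurance on €1,572 = €235.80. Cost to owner: €235.80. OOP to date €3,283.40.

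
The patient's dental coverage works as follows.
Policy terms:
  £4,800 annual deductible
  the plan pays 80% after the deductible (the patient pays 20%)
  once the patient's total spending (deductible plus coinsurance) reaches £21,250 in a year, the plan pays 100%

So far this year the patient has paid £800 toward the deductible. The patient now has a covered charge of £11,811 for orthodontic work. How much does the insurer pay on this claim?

£6,248.80

Deductible still to meet: £4,800 − £800 = £4,000.
That leaves £11,811 − £4,000 = £7,811 for coinsurance.
Patient's 20% share of £7,811 is £1,562.20.
That puts the patient's cost at £4,000 + £1,562.20 = £5,562.20 before any cap.
Total out-of-pocket so far would be £800 + £5,562.20 = £6,362.20, below the £21,250 cap — no reduction.
Insurer pays the balance: £11,811 − £5,562.20 = £6,248.80.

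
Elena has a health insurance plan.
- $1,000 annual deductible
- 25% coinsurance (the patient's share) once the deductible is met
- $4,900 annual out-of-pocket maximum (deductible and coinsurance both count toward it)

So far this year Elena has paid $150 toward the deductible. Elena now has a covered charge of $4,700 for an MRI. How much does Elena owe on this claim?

Deductible still to meet: $1,000 − $150 = $850.
That leaves $4,700 − $850 = $3,850 for coinsurance.
Patient's 25% share of $3,850 is $962.50.
So the patient owes $850 + $962.50 = $1,812.50 before any cap.
Year-to-date out-of-pocket becomes $150 + $1,812.50 = $1,962.50, still under the $4,900 maximum, so no cap applies.

$1,812.50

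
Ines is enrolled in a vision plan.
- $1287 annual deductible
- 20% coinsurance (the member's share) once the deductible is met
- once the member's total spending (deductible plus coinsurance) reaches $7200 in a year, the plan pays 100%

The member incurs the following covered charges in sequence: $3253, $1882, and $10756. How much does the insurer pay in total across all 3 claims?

$11683.20

Claim 1 — $3253: deductible takes $1287, $1966 remains; member's 20% is $393.20. Member owes $1680.20 (running OOP $1680.20). Plan pays $3253 − $1680.20 = $1572.80.
Claim 2 — $1882: deductible met; 20% of $1882 = $376.40. Member owes $376.40 (running OOP $2056.60). Plan pays $1882 − $376.40 = $1505.60.
Claim 3 — $10756: 20% coinsurance on $10756 = $2151.20. Cost to member: $2151.20. OOP to date $4207.80. Insurer: $10756 − $2151.20 = $8604.80.
Insurer total: $1572.80 + $1505.60 + $8604.80 = $11683.20.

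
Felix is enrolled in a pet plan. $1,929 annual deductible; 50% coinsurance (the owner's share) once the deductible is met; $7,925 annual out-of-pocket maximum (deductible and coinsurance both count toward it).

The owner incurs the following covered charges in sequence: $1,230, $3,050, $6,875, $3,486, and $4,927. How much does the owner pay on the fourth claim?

Bill 1, $1,230: all of it applies to the deductible. Cost to owner: $1,230. OOP to date $1,230.
Bill 2, $3,050: $699 to deductible, leaving $2,351; 50% of $2,351 = $1,175.50. Cost to owner: $1,874.50. OOP to date $3,104.50.
Bill 3, $6,875: 50% coinsurance on $6,875 = $3,437.50. Owner pays $3,437.50; OOP now $6,542.
Bill 4, $3,486: deductible met; 50% of $3,486 = $1,743. That would push OOP to $8,285, over the $7,925 cap, so owner pays $7,925 − $6,542 = $1,383.

$1,383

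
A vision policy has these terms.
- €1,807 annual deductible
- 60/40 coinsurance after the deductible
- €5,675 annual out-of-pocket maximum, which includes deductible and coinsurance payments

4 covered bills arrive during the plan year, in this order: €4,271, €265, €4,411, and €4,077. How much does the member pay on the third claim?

Claim 1 — €4,271: €1,807 finishes the deductible; €2,464 goes to coinsurance; 40% of €2,464 = €985.60. Member owes €2,792.60 (running OOP €2,792.60).
Claim 2 — €265: deductible met; 40% of €265 = €106. Member pays €106; OOP now €2,898.60.
Claim 3 — €4,411: 40% coinsurance on €4,411 = €1,764.40. Member owes €1,764.40 (running OOP €4,663).

€1,764.40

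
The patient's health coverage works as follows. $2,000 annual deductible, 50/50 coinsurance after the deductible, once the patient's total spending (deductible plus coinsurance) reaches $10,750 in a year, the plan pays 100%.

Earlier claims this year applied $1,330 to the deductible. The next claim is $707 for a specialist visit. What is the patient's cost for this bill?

$688.50

$1,330 of the $2,000 deductible is already met, leaving $670.
After the $670 deductible portion, $707 − $670 = $37 is subject to coinsurance.
Coinsurance: $37 × 50% = $18.50.
So the patient owes $670 + $18.50 = $688.50 before any cap.
Cumulative spending $1,330 + $688.50 = $2,018.50 stays under the $10,750 maximum.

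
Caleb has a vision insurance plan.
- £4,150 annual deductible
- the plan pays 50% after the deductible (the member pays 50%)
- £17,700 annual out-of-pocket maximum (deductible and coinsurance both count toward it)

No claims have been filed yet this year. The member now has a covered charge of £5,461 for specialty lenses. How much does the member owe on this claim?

Deductible not yet touched, so the first £4,150 of the bill goes to the deductible.
After the £4,150 deductible portion, £5,461 − £4,150 = £1,311 is subject to coinsurance.
Coinsurance: £1,311 × 50% = £655.50.
So the member owes £4,150 + £655.50 = £4,805.50 before any cap.
Cumulative spending £0 + £4,805.50 = £4,805.50 stays under the £17,700 maximum.

£4,805.50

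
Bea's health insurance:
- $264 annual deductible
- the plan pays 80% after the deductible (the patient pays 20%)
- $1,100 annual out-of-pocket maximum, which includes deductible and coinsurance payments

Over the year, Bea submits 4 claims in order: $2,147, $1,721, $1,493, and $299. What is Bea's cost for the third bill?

Claim 1 ($2,147): $264 to deductible, leaving $1,883; patient's 20% is $376.60. Cost to patient: $640.60. OOP to date $640.60.
Claim 2 ($1,721): deductible met; 20% of $1,721 = $344.20. Cost to patient: $344.20. OOP to date $984.80.
Claim 3 ($1,493): deductible met; 20% of $1,493 = $298.60. That would push OOP to $1,283.40, over the $1,100 cap, so patient pays $1,100 − $984.80 = $115.20.

$115.20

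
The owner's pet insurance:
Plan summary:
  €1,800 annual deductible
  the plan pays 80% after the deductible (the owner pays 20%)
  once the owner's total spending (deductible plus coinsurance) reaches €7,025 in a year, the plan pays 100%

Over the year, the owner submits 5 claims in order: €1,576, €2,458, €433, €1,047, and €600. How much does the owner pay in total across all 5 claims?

€2,662.80

#1 (€1,576): fully absorbed by the deductible. Cost to owner: €1,576. OOP to date €1,576.
#2 (€2,458): €224 to deductible, leaving €2,234; coinsurance €2,234 × 20% = €446.80. Owner pays €670.80; OOP now €2,246.80.
#3 (€433): deductible already satisfied, so owner's share is 20% × €433 = €86.60. Owner pays €86.60; OOP now €2,333.40.
#4 (€1,047): deductible met; 20% of €1,047 = €209.40. Owner pays €209.40; OOP now €2,542.80.
#5 (€600): deductible met; 20% of €600 = €120. Owner owes €120 (running OOP €2,662.80).
Summing the owner's payments: €1,576 + €670.80 + €86.60 + €209.40 + €120 = €2,662.80.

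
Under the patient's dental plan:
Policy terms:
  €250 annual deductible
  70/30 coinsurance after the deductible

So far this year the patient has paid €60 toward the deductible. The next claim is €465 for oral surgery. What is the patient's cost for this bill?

€272.50

Remaining deductible: €250 − €60 = €190.
That leaves €465 − €190 = €275 for coinsurance.
30% of €275 = €82.50 falls to the patient.
Patient responsibility: €190 + €82.50 = €272.50.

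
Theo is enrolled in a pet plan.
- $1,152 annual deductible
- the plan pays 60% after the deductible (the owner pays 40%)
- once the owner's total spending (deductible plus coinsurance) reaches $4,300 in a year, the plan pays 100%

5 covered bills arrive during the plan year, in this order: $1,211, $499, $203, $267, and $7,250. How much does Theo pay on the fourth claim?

$106.80

Bill 1, $1,211: $1,152 to deductible, leaving $59; coinsurance $59 × 40% = $23.60. Owner pays $1,175.60; OOP now $1,175.60.
Bill 2, $499: deductible already satisfied, so owner's share is 40% × $499 = $199.60. Cost to owner: $199.60. OOP to date $1,375.20.
Bill 3, $203: deductible already satisfied, so owner's share is 40% × $203 = $81.20. Owner pays $81.20; OOP now $1,456.40.
Bill 4, $267: 40% coinsurance on $267 = $106.80. Cost to owner: $106.80. OOP to date $1,563.20.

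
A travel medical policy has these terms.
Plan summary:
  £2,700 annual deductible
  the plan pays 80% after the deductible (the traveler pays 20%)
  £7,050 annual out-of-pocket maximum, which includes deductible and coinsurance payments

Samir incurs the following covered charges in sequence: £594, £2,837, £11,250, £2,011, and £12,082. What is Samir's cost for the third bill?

Bill 1, £594: fully absorbed by the deductible. Traveler owes £594 (running OOP £594).
Bill 2, £2,837: £2,106 finishes the deductible; £731 goes to coinsurance; coinsurance £731 × 20% = £146.20. Traveler pays £2,252.20; OOP now £2,846.20.
Bill 3, £11,250: 20% coinsurance on £11,250 = £2,250. Traveler pays £2,250; OOP now £5,096.20.

£2,250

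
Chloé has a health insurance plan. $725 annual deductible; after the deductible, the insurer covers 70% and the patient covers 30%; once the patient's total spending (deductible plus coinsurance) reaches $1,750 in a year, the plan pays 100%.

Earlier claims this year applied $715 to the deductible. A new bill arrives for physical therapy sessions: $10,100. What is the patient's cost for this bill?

Remaining deductible: $725 − $715 = $10.
After the $10 deductible portion, $10,100 − $10 = $10,090 is subject to coinsurance.
30% of $10,090 = $3,027 falls to the patient.
That puts the patient's cost at $10 + $3,027 = $3,037 before any cap.
Year-to-date out-of-pocket would reach $715 + $3,037 = $3,752, above the $1,750 maximum, so the patient pays only $1,750 − $715 = $1,035.

$1,035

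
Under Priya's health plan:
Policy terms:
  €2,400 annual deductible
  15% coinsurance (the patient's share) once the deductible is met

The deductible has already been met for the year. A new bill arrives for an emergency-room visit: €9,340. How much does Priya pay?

The deductible is already satisfied, so the full bill goes to coinsurance.
Coinsurance: €9,340 × 15% = €1,401.

€1,401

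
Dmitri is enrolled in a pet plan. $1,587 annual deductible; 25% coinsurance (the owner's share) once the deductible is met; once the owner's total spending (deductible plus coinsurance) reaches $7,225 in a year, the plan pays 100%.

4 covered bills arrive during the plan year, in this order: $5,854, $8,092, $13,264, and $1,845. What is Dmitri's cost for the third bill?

#1 ($5,854): $1,587 finishes the deductible; $4,267 goes to coinsurance; coinsurance $4,267 × 25% = $1,066.75. Cost to owner: $2,653.75. OOP to date $2,653.75.
#2 ($8,092): deductible met; 25% of $8,092 = $2,023. Owner pays $2,023; OOP now $4,676.75.
#3 ($13,264): deductible already satisfied, so owner's share is 25% × $13,264 = $3,316. Adding that to $4,676.75 gives $7,992.75, past the $7,225 cap; owner pays only $7,225 − $4,676.75 = $2,548.25.

$2,548.25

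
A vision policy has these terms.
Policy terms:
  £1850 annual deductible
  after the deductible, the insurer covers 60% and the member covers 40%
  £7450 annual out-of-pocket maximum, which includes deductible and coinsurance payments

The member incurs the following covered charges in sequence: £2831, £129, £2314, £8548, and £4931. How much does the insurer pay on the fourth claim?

£5128.80

Bill 1, £2831: deductible takes £1850, £981 remains; 40% of £981 = £392.40. Member pays £2242.40; OOP now £2242.40. Insurer: £2831 − £2242.40 = £588.60.
Bill 2, £129: 40% coinsurance on £129 = £51.60. Member owes £51.60 (running OOP £2294). Plan pays £129 − £51.60 = £77.40.
Bill 3, £2314: deductible already satisfied, so member's share is 40% × £2314 = £925.60. Member pays £925.60; OOP now £3219.60. Plan pays £2314 − £925.60 = £1388.40.
Bill 4, £8548: 40% coinsurance on £8548 = £3419.20. Member owes £3419.20 (running OOP £6638.80). Insurer: £8548 − £3419.20 = £5128.80.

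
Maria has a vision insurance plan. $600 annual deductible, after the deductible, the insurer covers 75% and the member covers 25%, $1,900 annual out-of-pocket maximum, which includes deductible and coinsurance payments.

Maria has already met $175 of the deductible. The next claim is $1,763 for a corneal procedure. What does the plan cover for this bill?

Remaining deductible: $600 − $175 = $425.
After the $425 deductible portion, $1,763 − $425 = $1,338 is subject to coinsurance.
Member's 25% share of $1,338 is $334.50.
Member responsibility before any cap: $425 + $334.50 = $759.50.
Cumulative spending $175 + $759.50 = $934.50 stays under the $1,900 maximum.
Insurer pays the balance: $1,763 − $759.50 = $1,003.50.

$1,003.50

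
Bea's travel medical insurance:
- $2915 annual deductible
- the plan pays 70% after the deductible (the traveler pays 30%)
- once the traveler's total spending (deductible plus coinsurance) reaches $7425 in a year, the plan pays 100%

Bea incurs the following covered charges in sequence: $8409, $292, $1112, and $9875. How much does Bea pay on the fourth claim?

$2440.60

Claim 1 ($8409): deductible takes $2915, $5494 remains; traveler's 30% is $1648.20. Traveler owes $4563.20 (running OOP $4563.20).
Claim 2 ($292): 30% coinsurance on $292 = $87.60. Traveler owes $87.60 (running OOP $4650.80).
Claim 3 ($1112): deductible met; 30% of $1112 = $333.60. Traveler pays $333.60; OOP now $4984.40.
Claim 4 ($9875): deductible already satisfied, so traveler's share is 30% × $9875 = $2962.50. Adding that to $4984.40 gives $7946.90, past the $7425 cap; traveler pays only $7425 − $4984.40 = $2440.60.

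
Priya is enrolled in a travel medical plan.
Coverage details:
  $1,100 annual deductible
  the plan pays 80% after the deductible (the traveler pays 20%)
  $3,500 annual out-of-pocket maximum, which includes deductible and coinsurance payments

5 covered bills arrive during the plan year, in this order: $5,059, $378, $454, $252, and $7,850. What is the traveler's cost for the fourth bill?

$50.40

Claim 1 — $5,059: $1,100 to deductible, leaving $3,959; 20% of $3,959 = $791.80. Traveler owes $1,891.80 (running OOP $1,891.80).
Claim 2 — $378: 20% coinsurance on $378 = $75.60. Traveler owes $75.60 (running OOP $1,967.40).
Claim 3 — $454: deductible already satisfied, so traveler's share is 20% × $454 = $90.80. Traveler owes $90.80 (running OOP $2,058.20).
Claim 4 — $252: 20% coinsurance on $252 = $50.40. Traveler pays $50.40; OOP now $2,108.60.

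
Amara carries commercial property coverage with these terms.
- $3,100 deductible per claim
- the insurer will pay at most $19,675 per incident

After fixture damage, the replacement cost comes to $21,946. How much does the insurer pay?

After the deductible, $21,946 − $3,100 = $18,846 remains.
That's under the $19,675 cap, so the insurer reimburses the full $18,846.

$18,846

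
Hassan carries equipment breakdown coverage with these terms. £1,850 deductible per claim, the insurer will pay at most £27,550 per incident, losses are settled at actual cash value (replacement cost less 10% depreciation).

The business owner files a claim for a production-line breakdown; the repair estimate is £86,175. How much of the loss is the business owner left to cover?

Depreciate 10%: the covered value is £86,175 × 0.9 = £77,557.50.
Less the £1,850 deductible: £77,557.50 − £1,850 = £75,707.50.
The £27,550 per-incident cap binds; insurer pays £27,550.
Business owner's share is the uncovered remainder: £86,175 − £27,550 = £58,625.

£58,625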